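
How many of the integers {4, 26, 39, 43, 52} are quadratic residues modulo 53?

3

(4/53) = +1 → QR.
(26/53) = -1 → non-residue.
(39/53) = -1 → non-residue.
(43/53) = +1 → QR.
(52/53) = +1 → QR.
Total quadratic residues among the 5: 3.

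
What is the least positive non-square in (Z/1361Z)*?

(2/1361) = +1, so 2 is a residue.
(3/1361) = −1, so 3 is the smallest positive non-residue mod 1361.

3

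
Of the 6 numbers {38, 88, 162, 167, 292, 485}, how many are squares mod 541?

(38/541) = -1 → non-residue.
(88/541) = +1 → QR.
(162/541) = -1 → non-residue.
(167/541) = -1 → non-residue.
(292/541) = -1 → non-residue.
(485/541) = -1 → non-residue.
Total quadratic residues among the 6: 1.

1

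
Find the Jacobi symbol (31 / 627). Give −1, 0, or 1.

-1

Reciprocity: 31 ≡ 3 and 627 ≡ 3 (mod 4), so (31/627) = −(627/31).
Reduce top mod 31: now compute (7/31).
Reciprocity: 7 ≡ 3 and 31 ≡ 3 (mod 4), so (7/31) = −(31/7).
Reduce top mod 7: now compute (3/7).
Reciprocity: 3 ≡ 3 and 7 ≡ 3 (mod 4), so (3/7) = −(7/3).
Reduce top mod 3: now compute (1/3).
Reached (1/3) = 1. Collecting the sign flips along the way, the symbol is -1.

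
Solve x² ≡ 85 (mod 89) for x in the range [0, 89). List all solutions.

21, 68

89 ≡ 1 (mod 4), so we find a root by search.
Trying successive values, 21² = 441 ≡ 85 (mod 89). The other root is 89 − 21 = 68.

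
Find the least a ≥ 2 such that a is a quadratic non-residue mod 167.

(2/167) = +1, so 2 is a residue.
(3/167) = +1, so 3 is a residue.
(4/167) = +1, so 4 is a residue.
(5/167) = −1, so 5 is the smallest positive non-residue mod 167.

5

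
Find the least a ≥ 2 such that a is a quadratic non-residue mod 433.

(2/433) = +1, so 2 is a residue.
(3/433) = +1, so 3 is a residue.
(4/433) = +1, so 4 is a residue.
(5/433) = −1, so 5 is the smallest positive non-residue mod 433.

5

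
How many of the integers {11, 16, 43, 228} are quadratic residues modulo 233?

1

(11/233) = -1 → non-residue.
(16/233) = +1 → QR.
(43/233) = -1 → non-residue.
(228/233) = -1 → non-residue.
Total quadratic residues among the 4: 1.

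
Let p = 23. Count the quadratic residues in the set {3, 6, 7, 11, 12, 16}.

4

(3/23) = +1 → QR.
(6/23) = +1 → QR.
(7/23) = -1 → non-residue.
(11/23) = -1 → non-residue.
(12/23) = +1 → QR.
(16/23) = +1 → QR.
Total quadratic residues among the 6: 4.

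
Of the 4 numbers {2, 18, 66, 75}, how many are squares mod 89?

(2/89) = +1 → QR.
(18/89) = +1 → QR.
(66/89) = -1 → non-residue.
(75/89) = -1 → non-residue.
Total quadratic residues among the 4: 2.

2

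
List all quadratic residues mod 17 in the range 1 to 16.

Square k = 1,…,8 (k and 17−k give the same square):
1²=1, 2²=4, 3²=9, 4²=16, 5²≡8, 6²≡2, 7²≡15, 8²≡13 (mod 17).
So the quadratic residues mod 17 are {1, 2, 4, 8, 9, 13, 15, 16}.

1 2 4 8 9 13 15 16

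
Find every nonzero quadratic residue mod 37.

1,3,4,7,9,10,11,12,16,21,25,26,27,28,30,33,34,36

Square k = 1,…,18 (k and 37−k give the same square):
1²=1, 2²=4, 3²=9, 4²=16, 5²=25, 6²=36, 7²≡12, 8²≡27, 9²≡7, 10²≡26, 11²≡10, 12²≡33, 13²≡21, 14²≡11, 15²≡3, 16²≡34, 17²≡30, 18²≡28 (mod 37).
So the quadratic residues mod 37 are {1, 3, 4, 7, 9, 10, 11, 12, 16, 21, 25, 26, 27, 28, 30, 33, 34, 36}.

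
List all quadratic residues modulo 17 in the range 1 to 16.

Square k = 1,…,8 (k and 17−k give the same square):
1²=1, 2²=4, 3²=9, 4²=16, 5²≡8, 6²≡2, 7²≡15, 8²≡13 (mod 17).
So the quadratic residues mod 17 are {1, 2, 4, 8, 9, 13, 15, 16}.

1, 2, 4, 8, 9, 13, 15, 16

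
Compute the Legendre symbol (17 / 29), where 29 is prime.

Reciprocity: 17 ≡ 1 and 29 ≡ 1 (mod 4), so (17/29) = +(29/17).
Reduce top mod 17: now compute (12/17).
Pull out 2^2: since 17 ≡ 1 (mod 8), (2/17) = +1, so (2/17)^2 = +1.
Reciprocity: 3 ≡ 3 and 17 ≡ 1 (mod 4), so (3/17) = +(17/3).
Reduce top mod 3: now compute (2/3).
Pull out 2: since 3 ≡ 3 (mod 8), (2/3) = -1.
Reached (1/3) = 1. Collecting the sign flips along the way, the symbol is -1.

-1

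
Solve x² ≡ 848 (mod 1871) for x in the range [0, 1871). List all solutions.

Since 1871 ≡ 3 (mod 4), a square root of 848 is 848^((1871+1)/4) = 848^468 mod 1871.
Repeated squaring: 848^2≡640, 848^4≡1722, 848^8≡1620, 848^16≡1258, 848^32≡1569, 848^64≡1396, 848^128≡1105, 848^256≡1133 (mod 1871).
848^468 = 848^(256+128+64+16+4) ≡ 955 (mod 1871).
Check: 955² = 912025 ≡ 848 (mod 1871). The two roots are 916 and 955.

916, 955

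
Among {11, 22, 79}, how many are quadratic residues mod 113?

2

(11/113) = +1 → QR.
(22/113) = +1 → QR.
(79/113) = -1 → non-residue.
Total quadratic residues among the 3: 2.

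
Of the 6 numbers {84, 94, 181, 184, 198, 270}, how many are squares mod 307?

(84/307) = -1 → non-residue.
(94/307) = +1 → QR.
(181/307) = +1 → QR.
(184/307) = +1 → QR.
(198/307) = -1 → non-residue.
(270/307) = -1 → non-residue.
Total quadratic residues among the 6: 3.

3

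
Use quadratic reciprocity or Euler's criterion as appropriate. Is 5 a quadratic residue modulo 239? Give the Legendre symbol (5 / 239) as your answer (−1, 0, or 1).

Reciprocity: 5 ≡ 1 and 239 ≡ 3 (mod 4), so (5/239) = +(239/5).
Reduce top mod 5: now compute (4/5).
Pull out 2^2: since 5 ≡ 5 (mod 8), (2/5) = -1, so (2/5)^2 = +1.
Reached (1/5) = 1. Collecting the sign flips along the way, the symbol is +1.

1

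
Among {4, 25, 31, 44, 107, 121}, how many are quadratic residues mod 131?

5

(4/131) = +1 → QR.
(25/131) = +1 → QR.
(31/131) = -1 → non-residue.
(44/131) = +1 → QR.
(107/131) = +1 → QR.
(121/131) = +1 → QR.
Total quadratic residues among the 6: 5.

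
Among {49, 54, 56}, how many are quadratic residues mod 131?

1

(49/131) = +1 → QR.
(54/131) = -1 → non-residue.
(56/131) = -1 → non-residue.
Total quadratic residues among the 3: 1.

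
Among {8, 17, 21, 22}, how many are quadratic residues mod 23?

1

(8/23) = +1 → QR.
(17/23) = -1 → non-residue.
(21/23) = -1 → non-residue.
(22/23) = -1 → non-residue.
Total quadratic residues among the 4: 1.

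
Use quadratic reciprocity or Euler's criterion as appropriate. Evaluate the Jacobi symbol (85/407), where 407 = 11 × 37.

-1

Reciprocity: 85 ≡ 1 and 407 ≡ 3 (mod 4), so (85/407) = +(407/85).
Reduce top mod 85: now compute (67/85).
Reciprocity: 67 ≡ 3 and 85 ≡ 1 (mod 4), so (67/85) = +(85/67).
Reduce top mod 67: now compute (18/67).
Pull out 2: since 67 ≡ 3 (mod 8), (2/67) = -1.
Reciprocity: 9 ≡ 1 and 67 ≡ 3 (mod 4), so (9/67) = +(67/9).
Reduce top mod 9: now compute (4/9).
Pull out 2^2: since 9 ≡ 1 (mod 8), (2/9) = +1, so (2/9)^2 = +1.
Reached (1/9) = 1. Collecting the sign flips along the way, the symbol is -1.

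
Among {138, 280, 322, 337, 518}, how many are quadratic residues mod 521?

(138/521) = +1 → QR.
(280/521) = -1 → non-residue.
(322/521) = +1 → QR.
(337/521) = -1 → non-residue.
(518/521) = -1 → non-residue.
Total quadratic residues among the 5: 2.

2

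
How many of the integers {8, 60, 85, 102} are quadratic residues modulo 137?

2

(8/137) = +1 → QR.
(60/137) = +1 → QR.
(85/137) = -1 → non-residue.
(102/137) = -1 → non-residue.
Total quadratic residues among the 4: 2.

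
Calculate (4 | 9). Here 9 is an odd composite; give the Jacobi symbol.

1

Pull out 2^2: since 9 ≡ 1 (mod 8), (2/9) = +1, so (2/9)^2 = +1.
Reached (1/9) = 1. Collecting the sign flips along the way, the symbol is +1.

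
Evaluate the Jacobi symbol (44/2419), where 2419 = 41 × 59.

Pull out 2^2: since 2419 ≡ 3 (mod 8), (2/2419) = -1, so (2/2419)^2 = +1.
Reciprocity: 11 ≡ 3 and 2419 ≡ 3 (mod 4), so (11/2419) = −(2419/11).
Reduce top mod 11: now compute (10/11).
Pull out 2: since 11 ≡ 3 (mod 8), (2/11) = -1.
Reciprocity: 5 ≡ 1 and 11 ≡ 3 (mod 4), so (5/11) = +(11/5).
Reduce top mod 5: now compute (1/5).
Reached (1/5) = 1. Collecting the sign flips along the way, the symbol is +1.

1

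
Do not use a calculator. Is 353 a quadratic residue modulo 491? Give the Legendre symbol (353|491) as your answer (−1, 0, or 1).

-1

Euler's criterion: (353/491) ≡ 353^245 (mod 491).
353^2 ≡ 386 (mod 491)
353^4 ≡ 223 (mod 491)
353^8 ≡ 138 (mod 491)
353^16 ≡ 386 (mod 491)
353^32 ≡ 223 (mod 491)
353^64 ≡ 138 (mod 491)
353^128 ≡ 386 (mod 491)
353^245 = 353^(128+64+32+16+4+1) ≡ 490 (mod 491).
Result is 490 ≡ −1, so (353/491) = −1.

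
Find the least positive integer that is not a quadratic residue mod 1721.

(2/1721) = +1, so 2 is a residue.
(3/1721) = −1, so 3 is the smallest positive non-residue mod 1721.

3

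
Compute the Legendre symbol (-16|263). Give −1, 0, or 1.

Euler's criterion: (-16/263) ≡ 247^131 (mod 263).
247^2 ≡ 256 (mod 263)
247^4 ≡ 49 (mod 263)
247^8 ≡ 34 (mod 263)
247^16 ≡ 104 (mod 263)
247^32 ≡ 33 (mod 263)
247^64 ≡ 37 (mod 263)
247^128 ≡ 54 (mod 263)
247^131 = 247^(128+2+1) ≡ 262 (mod 263).
Result is 262 ≡ −1, so (-16/263) = −1.

-1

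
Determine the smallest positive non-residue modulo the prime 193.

(2/193) = +1, so 2 is a residue.
(3/193) = +1, so 3 is a residue.
(4/193) = +1, so 4 is a residue.
(5/193) = −1, so 5 is the smallest positive non-residue mod 193.

5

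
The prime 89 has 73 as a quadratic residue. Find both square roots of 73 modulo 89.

89 ≡ 1 (mod 4), so we find a root by search.
Trying successive values, 42² = 1764 ≡ 73 (mod 89). The other root is 89 − 42 = 47.

42, 47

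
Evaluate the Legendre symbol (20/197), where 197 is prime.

-1

Pull out 2^2: since 197 ≡ 5 (mod 8), (2/197) = -1, so (2/197)^2 = +1.
Reciprocity: 5 ≡ 1 and 197 ≡ 1 (mod 4), so (5/197) = +(197/5).
Reduce top mod 5: now compute (2/5).
Pull out 2: since 5 ≡ 5 (mod 8), (2/5) = -1.
Reached (1/5) = 1. Collecting the sign flips along the way, the symbol is -1.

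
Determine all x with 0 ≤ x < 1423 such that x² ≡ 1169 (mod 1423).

Since 1423 ≡ 3 (mod 4), a square root of 1169 is 1169^((1423+1)/4) = 1169^356 mod 1423.
Repeated squaring: 1169^2≡481, 1169^4≡835, 1169^8≡1378, 1169^16≡602, 1169^32≡962, 1169^64≡494, 1169^128≡703, 1169^256≡428 (mod 1423).
1169^356 = 1169^(256+64+32+4) ≡ 206 (mod 1423).
Check: 206² = 42436 ≡ 1169 (mod 1423). The two roots are 206 and 1217.

206, 1217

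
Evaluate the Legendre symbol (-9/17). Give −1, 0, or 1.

1

Euler's criterion: (-9/17) ≡ 8^8 (mod 17).
8^2 ≡ 13 (mod 17)
8^4 ≡ 16 (mod 17)
8^8 ≡ 1 (mod 17)
8^8 = 8^(8) ≡ 1 (mod 17).
Result is 1, so (-9/17) = 1.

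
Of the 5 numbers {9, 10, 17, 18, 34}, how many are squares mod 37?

(9/37) = +1 → QR.
(10/37) = +1 → QR.
(17/37) = -1 → non-residue.
(18/37) = -1 → non-residue.
(34/37) = +1 → QR.
Total quadratic residues among the 5: 3.

3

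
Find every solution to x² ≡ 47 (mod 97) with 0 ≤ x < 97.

12, 85

97 ≡ 1 (mod 4), so we find a root by search.
Trying successive values, 12² = 144 ≡ 47 (mod 97). The other root is 97 − 12 = 85.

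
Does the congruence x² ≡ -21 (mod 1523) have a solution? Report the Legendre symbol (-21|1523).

1

First reduce: -21 ≡ 1502 (mod 1523).
Pull out 2: since 1523 ≡ 3 (mod 8), (2/1523) = -1.
Reciprocity: 751 ≡ 3 and 1523 ≡ 3 (mod 4), so (751/1523) = −(1523/751).
Reduce top mod 751: now compute (21/751).
Reciprocity: 21 ≡ 1 and 751 ≡ 3 (mod 4), so (21/751) = +(751/21).
Reduce top mod 21: now compute (16/21).
Pull out 2^4: since 21 ≡ 5 (mod 8), (2/21) = -1, so (2/21)^4 = +1.
Reached (1/21) = 1. Collecting the sign flips along the way, the symbol is +1.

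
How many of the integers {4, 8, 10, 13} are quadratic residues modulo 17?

3

(4/17) = +1 → QR.
(8/17) = +1 → QR.
(10/17) = -1 → non-residue.
(13/17) = +1 → QR.
Total quadratic residues among the 4: 3.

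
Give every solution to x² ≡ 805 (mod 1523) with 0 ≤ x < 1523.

296, 1227

Since 1523 ≡ 3 (mod 4), a square root of 805 is 805^((1523+1)/4) = 805^381 mod 1523.
Repeated squaring: 805^2≡750, 805^4≡513, 805^8≡1213, 805^16≡151, 805^32≡1479, 805^64≡413, 805^128≡1516, 805^256≡49 (mod 1523).
805^381 = 805^(256+64+32+16+8+4+1) ≡ 296 (mod 1523).
Check: 296² = 87616 ≡ 805 (mod 1523). The two roots are 296 and 1227.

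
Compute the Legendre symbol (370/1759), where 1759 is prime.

Pull out 2: since 1759 ≡ 7 (mod 8), (2/1759) = +1.
Reciprocity: 185 ≡ 1 and 1759 ≡ 3 (mod 4), so (185/1759) = +(1759/185).
Reduce top mod 185: now compute (94/185).
Pull out 2: since 185 ≡ 1 (mod 8), (2/185) = +1.
Reciprocity: 47 ≡ 3 and 185 ≡ 1 (mod 4), so (47/185) = +(185/47).
Reduce top mod 47: now compute (44/47).
Pull out 2^2: since 47 ≡ 7 (mod 8), (2/47) = +1, so (2/47)^2 = +1.
Reciprocity: 11 ≡ 3 and 47 ≡ 3 (mod 4), so (11/47) = −(47/11).
Reduce top mod 11: now compute (3/11).
Reciprocity: 3 ≡ 3 and 11 ≡ 3 (mod 4), so (3/11) = −(11/3).
Reduce top mod 3: now compute (2/3).
Pull out 2: since 3 ≡ 3 (mod 8), (2/3) = -1.
Reached (1/3) = 1. Collecting the sign flips along the way, the symbol is -1.

-1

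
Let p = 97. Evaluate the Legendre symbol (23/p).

Reciprocity: 23 ≡ 3 and 97 ≡ 1 (mod 4), so (23/97) = +(97/23).
Reduce top mod 23: now compute (5/23).
Reciprocity: 5 ≡ 1 and 23 ≡ 3 (mod 4), so (5/23) = +(23/5).
Reduce top mod 5: now compute (3/5).
Reciprocity: 3 ≡ 3 and 5 ≡ 1 (mod 4), so (3/5) = +(5/3).
Reduce top mod 3: now compute (2/3).
Pull out 2: since 3 ≡ 3 (mod 8), (2/3) = -1.
Reached (1/3) = 1. Collecting the sign flips along the way, the symbol is -1.

-1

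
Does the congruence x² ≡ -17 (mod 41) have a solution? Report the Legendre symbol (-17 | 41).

-1

Euler's criterion: (-17/41) ≡ 24^20 (mod 41).
24^2 ≡ 2 (mod 41)
24^4 ≡ 4 (mod 41)
24^8 ≡ 16 (mod 41)
24^16 ≡ 10 (mod 41)
24^20 = 24^(16+4) ≡ 40 (mod 41).
Result is 40 ≡ −1, so (-17/41) = −1.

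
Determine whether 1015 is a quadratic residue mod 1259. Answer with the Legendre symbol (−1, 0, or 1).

-1

Reciprocity: 1015 ≡ 3 and 1259 ≡ 3 (mod 4), so (1015/1259) = −(1259/1015).
Reduce top mod 1015: now compute (244/1015).
Pull out 2^2: since 1015 ≡ 7 (mod 8), (2/1015) = +1, so (2/1015)^2 = +1.
Reciprocity: 61 ≡ 1 and 1015 ≡ 3 (mod 4), so (61/1015) = +(1015/61).
Reduce top mod 61: now compute (39/61).
Reciprocity: 39 ≡ 3 and 61 ≡ 1 (mod 4), so (39/61) = +(61/39).
Reduce top mod 39: now compute (22/39).
Pull out 2: since 39 ≡ 7 (mod 8), (2/39) = +1.
Reciprocity: 11 ≡ 3 and 39 ≡ 3 (mod 4), so (11/39) = −(39/11).
Reduce top mod 11: now compute (6/11).
Pull out 2: since 11 ≡ 3 (mod 8), (2/11) = -1.
Reciprocity: 3 ≡ 3 and 11 ≡ 3 (mod 4), so (3/11) = −(11/3).
Reduce top mod 3: now compute (2/3).
Pull out 2: since 3 ≡ 3 (mod 8), (2/3) = -1.
Reached (1/3) = 1. Collecting the sign flips along the way, the symbol is -1.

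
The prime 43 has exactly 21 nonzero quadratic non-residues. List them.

Square k = 1,…,21 (k and 43−k give the same square):
1²=1, 2²=4, 3²=9, 4²=16, 5²=25, 6²=36, 7²≡6, 8²≡21, 9²≡38, 10²≡14, 11²≡35, 12²≡15, 13²≡40, 14²≡24, 15²≡10, 16²≡41, 17²≡31, 18²≡23, 19²≡17, 20²≡13, 21²≡11 (mod 43).
The residues are {1, 4, 6, 9, 10, 11, 13, 14, 15, 16, 17, 21, 23, 24, 25, 31, 35, 36, 38, 40, 41}; the non-residues are the remaining 21 nonzero classes.

2, 3, 5, 7, 8, 12, 18, 19, 20, 22, 26, 27, 28, 29, 30, 32, 33, 34, 37, 39, 42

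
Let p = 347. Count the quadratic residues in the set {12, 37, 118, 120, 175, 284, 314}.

3

(12/347) = +1 → QR.
(37/347) = -1 → non-residue.
(118/347) = -1 → non-residue.
(120/347) = +1 → QR.
(175/347) = -1 → non-residue.
(284/347) = +1 → QR.
(314/347) = -1 → non-residue.
Total quadratic residues among the 7: 3.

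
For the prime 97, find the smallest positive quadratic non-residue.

5

(2/97) = +1, so 2 is a residue.
(3/97) = +1, so 3 is a residue.
(4/97) = +1, so 4 is a residue.
(5/97) = −1, so 5 is the smallest positive non-residue mod 97.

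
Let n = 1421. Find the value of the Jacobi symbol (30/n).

Pull out 2: since 1421 ≡ 5 (mod 8), (2/1421) = -1.
Reciprocity: 15 ≡ 3 and 1421 ≡ 1 (mod 4), so (15/1421) = +(1421/15).
Reduce top mod 15: now compute (11/15).
Reciprocity: 11 ≡ 3 and 15 ≡ 3 (mod 4), so (11/15) = −(15/11).
Reduce top mod 11: now compute (4/11).
Pull out 2^2: since 11 ≡ 3 (mod 8), (2/11) = -1, so (2/11)^2 = +1.
Reached (1/11) = 1. Collecting the sign flips along the way, the symbol is +1.

1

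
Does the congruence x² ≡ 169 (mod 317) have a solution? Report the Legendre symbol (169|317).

1

Reciprocity: 169 ≡ 1 and 317 ≡ 1 (mod 4), so (169/317) = +(317/169).
Reduce top mod 169: now compute (148/169).
Pull out 2^2: since 169 ≡ 1 (mod 8), (2/169) = +1, so (2/169)^2 = +1.
Reciprocity: 37 ≡ 1 and 169 ≡ 1 (mod 4), so (37/169) = +(169/37).
Reduce top mod 37: now compute (21/37).
Reciprocity: 21 ≡ 1 and 37 ≡ 1 (mod 4), so (21/37) = +(37/21).
Reduce top mod 21: now compute (16/21).
Pull out 2^4: since 21 ≡ 5 (mod 8), (2/21) = -1, so (2/21)^4 = +1.
Reached (1/21) = 1. Collecting the sign flips along the way, the symbol is +1.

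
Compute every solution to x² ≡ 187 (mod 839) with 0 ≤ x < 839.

Since 839 ≡ 3 (mod 4), a square root of 187 is 187^((839+1)/4) = 187^210 mod 839.
Repeated squaring: 187^2≡570, 187^4≡207, 187^8≡60, 187^16≡244, 187^32≡806, 187^64≡250, 187^128≡414 (mod 839).
187^210 = 187^(128+64+16+2) ≡ 787 (mod 839).
Check: 787² = 619369 ≡ 187 (mod 839). The two roots are 52 and 787.

52, 787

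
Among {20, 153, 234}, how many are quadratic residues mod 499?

2

(20/499) = +1 → QR.
(153/499) = -1 → non-residue.
(234/499) = +1 → QR.
Total quadratic residues among the 3: 2.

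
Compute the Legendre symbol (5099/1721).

1

First reduce: 5099 ≡ 1657 (mod 1721).
Reciprocity: 1657 ≡ 1 and 1721 ≡ 1 (mod 4), so (1657/1721) = +(1721/1657).
Reduce top mod 1657: now compute (64/1657).
Pull out 2^6: since 1657 ≡ 1 (mod 8), (2/1657) = +1, so (2/1657)^6 = +1.
Reached (1/1657) = 1. Collecting the sign flips along the way, the symbol is +1.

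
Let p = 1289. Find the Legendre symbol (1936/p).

1

First reduce: 1936 ≡ 647 (mod 1289).
Reciprocity: 647 ≡ 3 and 1289 ≡ 1 (mod 4), so (647/1289) = +(1289/647).
Reduce top mod 647: now compute (642/647).
Pull out 2: since 647 ≡ 7 (mod 8), (2/647) = +1.
Reciprocity: 321 ≡ 1 and 647 ≡ 3 (mod 4), so (321/647) = +(647/321).
Reduce top mod 321: now compute (5/321).
Reciprocity: 5 ≡ 1 and 321 ≡ 1 (mod 4), so (5/321) = +(321/5).
Reduce top mod 5: now compute (1/5).
Reached (1/5) = 1. Collecting the sign flips along the way, the symbol is +1.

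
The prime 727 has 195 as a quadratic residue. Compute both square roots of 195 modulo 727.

274, 453

Since 727 ≡ 3 (mod 4), a square root of 195 is 195^((727+1)/4) = 195^182 mod 727.
Repeated squaring: 195^2≡221, 195^4≡132, 195^8≡703, 195^16≡576, 195^32≡264, 195^64≡631, 195^128≡492 (mod 727).
195^182 = 195^(128+32+16+4+2) ≡ 453 (mod 727).
Check: 453² = 205209 ≡ 195 (mod 727). The two roots are 274 and 453.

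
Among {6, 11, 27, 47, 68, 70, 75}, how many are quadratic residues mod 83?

(6/83) = -1 → non-residue.
(11/83) = +1 → QR.
(27/83) = +1 → QR.
(47/83) = -1 → non-residue.
(68/83) = +1 → QR.
(70/83) = +1 → QR.
(75/83) = +1 → QR.
Total quadratic residues among the 7: 5.

5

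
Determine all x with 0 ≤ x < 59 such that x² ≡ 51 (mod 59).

13, 46

Since 59 ≡ 3 (mod 4), a square root of 51 is 51^((59+1)/4) = 51^15 mod 59.
Repeated squaring: 51^2≡5, 51^4≡25, 51^8≡35 (mod 59).
51^15 = 51^(8+4+2+1) ≡ 46 (mod 59).
Check: 46² = 2116 ≡ 51 (mod 59). The two roots are 13 and 46.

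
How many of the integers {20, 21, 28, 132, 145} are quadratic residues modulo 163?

3

(20/163) = -1 → non-residue.
(21/163) = +1 → QR.
(28/163) = -1 → non-residue.
(132/163) = +1 → QR.
(145/163) = +1 → QR.
Total quadratic residues among the 5: 3.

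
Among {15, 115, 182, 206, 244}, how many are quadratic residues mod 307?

(15/307) = +1 → QR.
(115/307) = +1 → QR.
(182/307) = +1 → QR.
(206/307) = -1 → non-residue.
(244/307) = -1 → non-residue.
Total quadratic residues among the 5: 3.

3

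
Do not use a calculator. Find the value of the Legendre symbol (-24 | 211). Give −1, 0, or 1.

First reduce: -24 ≡ 187 (mod 211).
Reciprocity: 187 ≡ 3 and 211 ≡ 3 (mod 4), so (187/211) = −(211/187).
Reduce top mod 187: now compute (24/187).
Pull out 2^3: since 187 ≡ 3 (mod 8), (2/187) = -1, so (2/187)^3 = -1.
Reciprocity: 3 ≡ 3 and 187 ≡ 3 (mod 4), so (3/187) = −(187/3).
Reduce top mod 3: now compute (1/3).
Reached (1/3) = 1. Collecting the sign flips along the way, the symbol is -1.

-1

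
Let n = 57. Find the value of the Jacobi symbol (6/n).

Pull out 2: since 57 ≡ 1 (mod 8), (2/57) = +1.
Reciprocity: 3 ≡ 3 and 57 ≡ 1 (mod 4), so (3/57) = +(57/3).
Reduce top mod 3: now compute (0/3).
Top reduces to 0: gcd > 1, so the symbol is 0.

0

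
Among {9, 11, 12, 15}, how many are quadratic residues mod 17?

(9/17) = +1 → QR.
(11/17) = -1 → non-residue.
(12/17) = -1 → non-residue.
(15/17) = +1 → QR.
Total quadratic residues among the 4: 2.

2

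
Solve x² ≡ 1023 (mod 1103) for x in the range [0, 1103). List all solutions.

420, 683

Since 1103 ≡ 3 (mod 4), a square root of 1023 is 1023^((1103+1)/4) = 1023^276 mod 1103.
Repeated squaring: 1023^2≡885, 1023^4≡95, 1023^8≡201, 1023^16≡693, 1023^32≡444, 1023^64≡802, 1023^128≡155, 1023^256≡862 (mod 1103).
1023^276 = 1023^(256+16+4) ≡ 420 (mod 1103).
Check: 420² = 176400 ≡ 1023 (mod 1103). The two roots are 420 and 683.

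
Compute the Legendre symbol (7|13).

Reciprocity: 7 ≡ 3 and 13 ≡ 1 (mod 4), so (7/13) = +(13/7).
Reduce top mod 7: now compute (6/7).
Pull out 2: since 7 ≡ 7 (mod 8), (2/7) = +1.
Reciprocity: 3 ≡ 3 and 7 ≡ 3 (mod 4), so (3/7) = −(7/3).
Reduce top mod 3: now compute (1/3).
Reached (1/3) = 1. Collecting the sign flips along the way, the symbol is -1.

-1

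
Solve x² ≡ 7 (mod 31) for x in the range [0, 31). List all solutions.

Since 31 ≡ 3 (mod 4), a square root of 7 is 7^((31+1)/4) = 7^8 mod 31.
Repeated squaring: 7^2≡18, 7^4≡14, 7^8≡10 (mod 31).
7^8 = 7^(8) ≡ 10 (mod 31).
Check: 10² = 100 ≡ 7 (mod 31). The two roots are 10 and 21.

10, 21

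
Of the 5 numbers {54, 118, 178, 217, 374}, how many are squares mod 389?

(54/389) = +1 → QR.
(118/389) = -1 → non-residue.
(178/389) = +1 → QR.
(217/389) = -1 → non-residue.
(374/389) = -1 → non-residue.
Total quadratic residues among the 5: 2.

2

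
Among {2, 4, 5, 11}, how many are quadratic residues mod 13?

(2/13) = -1 → non-residue.
(4/13) = +1 → QR.
(5/13) = -1 → non-residue.
(11/13) = -1 → non-residue.
Total quadratic residues among the 4: 1.

1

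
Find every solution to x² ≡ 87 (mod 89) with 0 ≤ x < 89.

40, 49

89 ≡ 1 (mod 4), so we find a root by search.
Trying successive values, 40² = 1600 ≡ 87 (mod 89). The other root is 89 − 40 = 49.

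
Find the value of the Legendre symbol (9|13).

1

Reciprocity: 9 ≡ 1 and 13 ≡ 1 (mod 4), so (9/13) = +(13/9).
Reduce top mod 9: now compute (4/9).
Pull out 2^2: since 9 ≡ 1 (mod 8), (2/9) = +1, so (2/9)^2 = +1.
Reached (1/9) = 1. Collecting the sign flips along the way, the symbol is +1.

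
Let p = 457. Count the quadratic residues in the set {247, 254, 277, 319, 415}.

2

(247/457) = -1 → non-residue.
(254/457) = +1 → QR.
(277/457) = -1 → non-residue.
(319/457) = -1 → non-residue.
(415/457) = +1 → QR.
Total quadratic residues among the 5: 2.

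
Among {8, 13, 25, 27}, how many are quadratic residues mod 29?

(8/29) = -1 → non-residue.
(13/29) = +1 → QR.
(25/29) = +1 → QR.
(27/29) = -1 → non-residue.
Total quadratic residues among the 4: 2.

2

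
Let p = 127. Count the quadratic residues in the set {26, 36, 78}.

2

(26/127) = +1 → QR.
(36/127) = +1 → QR.
(78/127) = -1 → non-residue.
Total quadratic residues among the 3: 2.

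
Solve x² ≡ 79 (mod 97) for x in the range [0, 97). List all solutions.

46, 51

97 ≡ 1 (mod 4), so we find a root by search.
Trying successive values, 46² = 2116 ≡ 79 (mod 97). The other root is 97 − 46 = 51.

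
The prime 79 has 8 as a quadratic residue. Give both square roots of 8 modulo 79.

18, 61

Since 79 ≡ 3 (mod 4), a square root of 8 is 8^((79+1)/4) = 8^20 mod 79.
Repeated squaring: 8^2≡64, 8^4≡67, 8^8≡65, 8^16≡38 (mod 79).
8^20 = 8^(16+4) ≡ 18 (mod 79).
Check: 18² = 324 ≡ 8 (mod 79). The two roots are 18 and 61.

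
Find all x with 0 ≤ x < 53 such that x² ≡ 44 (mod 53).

16, 37

53 ≡ 1 (mod 4), so we find a root by search.
Trying successive values, 16² = 256 ≡ 44 (mod 53). The other root is 53 − 16 = 37.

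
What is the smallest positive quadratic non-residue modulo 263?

(2/263) = +1, so 2 is a residue.
(3/263) = +1, so 3 is a residue.
(4/263) = +1, so 4 is a residue.
(5/263) = −1, so 5 is the smallest positive non-residue mod 263.

5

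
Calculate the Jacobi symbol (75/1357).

1

Reciprocity: 75 ≡ 3 and 1357 ≡ 1 (mod 4), so (75/1357) = +(1357/75).
Reduce top mod 75: now compute (7/75).
Reciprocity: 7 ≡ 3 and 75 ≡ 3 (mod 4), so (7/75) = −(75/7).
Reduce top mod 7: now compute (5/7).
Reciprocity: 5 ≡ 1 and 7 ≡ 3 (mod 4), so (5/7) = +(7/5).
Reduce top mod 5: now compute (2/5).
Pull out 2: since 5 ≡ 5 (mod 8), (2/5) = -1.
Reached (1/5) = 1. Collecting the sign flips along the way, the symbol is +1.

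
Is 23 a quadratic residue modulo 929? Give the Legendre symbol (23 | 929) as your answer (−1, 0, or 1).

1

Reciprocity: 23 ≡ 3 and 929 ≡ 1 (mod 4), so (23/929) = +(929/23).
Reduce top mod 23: now compute (9/23).
Reciprocity: 9 ≡ 1 and 23 ≡ 3 (mod 4), so (9/23) = +(23/9).
Reduce top mod 9: now compute (5/9).
Reciprocity: 5 ≡ 1 and 9 ≡ 1 (mod 4), so (5/9) = +(9/5).
Reduce top mod 5: now compute (4/5).
Pull out 2^2: since 5 ≡ 5 (mod 8), (2/5) = -1, so (2/5)^2 = +1.
Reached (1/5) = 1. Collecting the sign flips along the way, the symbol is +1.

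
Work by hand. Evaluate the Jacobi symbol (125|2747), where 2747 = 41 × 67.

-1

Reciprocity: 125 ≡ 1 and 2747 ≡ 3 (mod 4), so (125/2747) = +(2747/125).
Reduce top mod 125: now compute (122/125).
Pull out 2: since 125 ≡ 5 (mod 8), (2/125) = -1.
Reciprocity: 61 ≡ 1 and 125 ≡ 1 (mod 4), so (61/125) = +(125/61).
Reduce top mod 61: now compute (3/61).
Reciprocity: 3 ≡ 3 and 61 ≡ 1 (mod 4), so (3/61) = +(61/3).
Reduce top mod 3: now compute (1/3).
Reached (1/3) = 1. Collecting the sign flips along the way, the symbol is -1.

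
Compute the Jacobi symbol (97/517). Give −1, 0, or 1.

1

Reciprocity: 97 ≡ 1 and 517 ≡ 1 (mod 4), so (97/517) = +(517/97).
Reduce top mod 97: now compute (32/97).
Pull out 2^5: since 97 ≡ 1 (mod 8), (2/97) = +1, so (2/97)^5 = +1.
Reached (1/97) = 1. Collecting the sign flips along the way, the symbol is +1.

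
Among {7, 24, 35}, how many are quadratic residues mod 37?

(7/37) = +1 → QR.
(24/37) = -1 → non-residue.
(35/37) = -1 → non-residue.
Total quadratic residues among the 3: 1.

1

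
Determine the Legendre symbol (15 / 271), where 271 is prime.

-1

Reciprocity: 15 ≡ 3 and 271 ≡ 3 (mod 4), so (15/271) = −(271/15).
Reduce top mod 15: now compute (1/15).
Reached (1/15) = 1. Collecting the sign flips along the way, the symbol is -1.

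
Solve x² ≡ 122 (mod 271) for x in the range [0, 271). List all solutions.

78, 193

Since 271 ≡ 3 (mod 4), a square root of 122 is 122^((271+1)/4) = 122^68 mod 271.
Repeated squaring: 122^2≡250, 122^4≡170, 122^8≡174, 122^16≡195, 122^32≡85, 122^64≡179 (mod 271).
122^68 = 122^(64+4) ≡ 78 (mod 271).
Check: 78² = 6084 ≡ 122 (mod 271). The two roots are 78 and 193.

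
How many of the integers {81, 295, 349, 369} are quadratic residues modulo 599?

2

(81/599) = +1 → QR.
(295/599) = -1 → non-residue.
(349/599) = -1 → non-residue.
(369/599) = +1 → QR.
Total quadratic residues among the 4: 2.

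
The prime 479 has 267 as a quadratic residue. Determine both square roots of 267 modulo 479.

35, 444

Since 479 ≡ 3 (mod 4), a square root of 267 is 267^((479+1)/4) = 267^120 mod 479.
Repeated squaring: 267^2≡397, 267^4≡18, 267^8≡324, 267^16≡75, 267^32≡356, 267^64≡280 (mod 479).
267^120 = 267^(64+32+16+8) ≡ 35 (mod 479).
Check: 35² = 1225 ≡ 267 (mod 479). The two roots are 35 and 444.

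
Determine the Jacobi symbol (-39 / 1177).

First reduce: -39 ≡ 1138 (mod 1177).
Pull out 2: since 1177 ≡ 1 (mod 8), (2/1177) = +1.
Reciprocity: 569 ≡ 1 and 1177 ≡ 1 (mod 4), so (569/1177) = +(1177/569).
Reduce top mod 569: now compute (39/569).
Reciprocity: 39 ≡ 3 and 569 ≡ 1 (mod 4), so (39/569) = +(569/39).
Reduce top mod 39: now compute (23/39).
Reciprocity: 23 ≡ 3 and 39 ≡ 3 (mod 4), so (23/39) = −(39/23).
Reduce top mod 23: now compute (16/23).
Pull out 2^4: since 23 ≡ 7 (mod 8), (2/23) = +1, so (2/23)^4 = +1.
Reached (1/23) = 1. Collecting the sign flips along the way, the symbol is -1.

-1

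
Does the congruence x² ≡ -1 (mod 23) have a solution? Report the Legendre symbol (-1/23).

-1

First reduce: -1 ≡ 22 (mod 23).
Pull out 2: since 23 ≡ 7 (mod 8), (2/23) = +1.
Reciprocity: 11 ≡ 3 and 23 ≡ 3 (mod 4), so (11/23) = −(23/11).
Reduce top mod 11: now compute (1/11).
Reached (1/11) = 1. Collecting the sign flips along the way, the symbol is -1.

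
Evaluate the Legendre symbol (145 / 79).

First reduce: 145 ≡ 66 (mod 79).
Pull out 2: since 79 ≡ 7 (mod 8), (2/79) = +1.
Reciprocity: 33 ≡ 1 and 79 ≡ 3 (mod 4), so (33/79) = +(79/33).
Reduce top mod 33: now compute (13/33).
Reciprocity: 13 ≡ 1 and 33 ≡ 1 (mod 4), so (13/33) = +(33/13).
Reduce top mod 13: now compute (7/13).
Reciprocity: 7 ≡ 3 and 13 ≡ 1 (mod 4), so (7/13) = +(13/7).
Reduce top mod 7: now compute (6/7).
Pull out 2: since 7 ≡ 7 (mod 8), (2/7) = +1.
Reciprocity: 3 ≡ 3 and 7 ≡ 3 (mod 4), so (3/7) = −(7/3).
Reduce top mod 3: now compute (1/3).
Reached (1/3) = 1. Collecting the sign flips along the way, the symbol is -1.

-1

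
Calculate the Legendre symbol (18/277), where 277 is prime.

Pull out 2: since 277 ≡ 5 (mod 8), (2/277) = -1.
Reciprocity: 9 ≡ 1 and 277 ≡ 1 (mod 4), so (9/277) = +(277/9).
Reduce top mod 9: now compute (7/9).
Reciprocity: 7 ≡ 3 and 9 ≡ 1 (mod 4), so (7/9) = +(9/7).
Reduce top mod 7: now compute (2/7).
Pull out 2: since 7 ≡ 7 (mod 8), (2/7) = +1.
Reached (1/7) = 1. Collecting the sign flips along the way, the symbol is -1.

-1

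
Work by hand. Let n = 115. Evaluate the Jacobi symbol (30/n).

Pull out 2: since 115 ≡ 3 (mod 8), (2/115) = -1.
Reciprocity: 15 ≡ 3 and 115 ≡ 3 (mod 4), so (15/115) = −(115/15).
Reduce top mod 15: now compute (10/15).
Pull out 2: since 15 ≡ 7 (mod 8), (2/15) = +1.
Reciprocity: 5 ≡ 1 and 15 ≡ 3 (mod 4), so (5/15) = +(15/5).
Reduce top mod 5: now compute (0/5).
Top reduces to 0: gcd > 1, so the symbol is 0.

0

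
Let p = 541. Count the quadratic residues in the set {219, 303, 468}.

(219/541) = -1 → non-residue.
(303/541) = +1 → QR.
(468/541) = -1 → non-residue.
Total quadratic residues among the 3: 1.

1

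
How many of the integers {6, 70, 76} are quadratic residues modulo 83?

(6/83) = -1 → non-residue.
(70/83) = +1 → QR.
(76/83) = -1 → non-residue.
Total quadratic residues among the 3: 1.

1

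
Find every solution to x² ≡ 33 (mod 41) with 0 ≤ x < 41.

41 ≡ 1 (mod 4), so we find a root by search.
Trying successive values, 19² = 361 ≡ 33 (mod 41). The other root is 41 − 19 = 22.

19, 22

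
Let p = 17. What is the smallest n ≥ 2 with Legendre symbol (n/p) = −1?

(2/17) = +1, so 2 is a residue.
(3/17) = −1, so 3 is the smallest positive non-residue mod 17.

3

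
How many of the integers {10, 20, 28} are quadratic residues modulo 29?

(10/29) = -1 → non-residue.
(20/29) = +1 → QR.
(28/29) = +1 → QR.
Total quadratic residues among the 3: 2.

2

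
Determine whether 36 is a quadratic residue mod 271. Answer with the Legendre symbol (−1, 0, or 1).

Pull out 2^2: since 271 ≡ 7 (mod 8), (2/271) = +1, so (2/271)^2 = +1.
Reciprocity: 9 ≡ 1 and 271 ≡ 3 (mod 4), so (9/271) = +(271/9).
Reduce top mod 9: now compute (1/9).
Reached (1/9) = 1. Collecting the sign flips along the way, the symbol is +1.

1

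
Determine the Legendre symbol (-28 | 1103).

1

First reduce: -28 ≡ 1075 (mod 1103).
Reciprocity: 1075 ≡ 3 and 1103 ≡ 3 (mod 4), so (1075/1103) = −(1103/1075).
Reduce top mod 1075: now compute (28/1075).
Pull out 2^2: since 1075 ≡ 3 (mod 8), (2/1075) = -1, so (2/1075)^2 = +1.
Reciprocity: 7 ≡ 3 and 1075 ≡ 3 (mod 4), so (7/1075) = −(1075/7).
Reduce top mod 7: now compute (4/7).
Pull out 2^2: since 7 ≡ 7 (mod 8), (2/7) = +1, so (2/7)^2 = +1.
Reached (1/7) = 1. Collecting the sign flips along the way, the symbol is +1.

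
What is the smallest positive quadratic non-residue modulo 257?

(2/257) = +1, so 2 is a residue.
(3/257) = −1, so 3 is the smallest positive non-residue mod 257.

3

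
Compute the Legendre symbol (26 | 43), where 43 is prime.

Euler's criterion: (26/43) ≡ 26^21 (mod 43).
26^2 ≡ 31 (mod 43)
26^4 ≡ 15 (mod 43)
26^8 ≡ 10 (mod 43)
26^16 ≡ 14 (mod 43)
26^21 = 26^(16+4+1) ≡ 42 (mod 43).
Result is 42 ≡ −1, so (26/43) = −1.

-1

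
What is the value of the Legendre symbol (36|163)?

1

Pull out 2^2: since 163 ≡ 3 (mod 8), (2/163) = -1, so (2/163)^2 = +1.
Reciprocity: 9 ≡ 1 and 163 ≡ 3 (mod 4), so (9/163) = +(163/9).
Reduce top mod 9: now compute (1/9).
Reached (1/9) = 1. Collecting the sign flips along the way, the symbol is +1.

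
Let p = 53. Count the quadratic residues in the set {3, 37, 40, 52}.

3

(3/53) = -1 → non-residue.
(37/53) = +1 → QR.
(40/53) = +1 → QR.
(52/53) = +1 → QR.
Total quadratic residues among the 4: 3.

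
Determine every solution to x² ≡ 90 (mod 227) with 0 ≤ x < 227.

Since 227 ≡ 3 (mod 4), a square root of 90 is 90^((227+1)/4) = 90^57 mod 227.
Repeated squaring: 90^2≡155, 90^4≡190, 90^8≡7, 90^16≡49, 90^32≡131 (mod 227).
90^57 = 90^(32+16+8+1) ≡ 192 (mod 227).
Check: 192² = 36864 ≡ 90 (mod 227). The two roots are 35 and 192.

35, 192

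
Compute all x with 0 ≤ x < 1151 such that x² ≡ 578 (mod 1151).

335, 816

Since 1151 ≡ 3 (mod 4), a square root of 578 is 578^((1151+1)/4) = 578^288 mod 1151.
Repeated squaring: 578^2≡294, 578^4≡111, 578^8≡811, 578^16≡500, 578^32≡233, 578^64≡192, 578^128≡32, 578^256≡1024 (mod 1151).
578^288 = 578^(256+32) ≡ 335 (mod 1151).
Check: 335² = 112225 ≡ 578 (mod 1151). The two roots are 335 and 816.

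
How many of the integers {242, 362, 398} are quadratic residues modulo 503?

(242/503) = +1 → QR.
(362/503) = -1 → non-residue.
(398/503) = +1 → QR.
Total quadratic residues among the 3: 2.

2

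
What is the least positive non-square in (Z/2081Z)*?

3

(2/2081) = +1, so 2 is a residue.
(3/2081) = −1, so 3 is the smallest positive non-residue mod 2081.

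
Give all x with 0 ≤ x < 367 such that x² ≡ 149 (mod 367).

140, 227

Since 367 ≡ 3 (mod 4), a square root of 149 is 149^((367+1)/4) = 149^92 mod 367.
Repeated squaring: 149^2≡181, 149^4≡98, 149^8≡62, 149^16≡174, 149^32≡182, 149^64≡94 (mod 367).
149^92 = 149^(64+16+8+4) ≡ 227 (mod 367).
Check: 227² = 51529 ≡ 149 (mod 367). The two roots are 140 and 227.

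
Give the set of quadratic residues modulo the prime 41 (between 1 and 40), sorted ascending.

1, 2, 4, 5, 8, 9, 10, 16, 18, 20, 21, 23, 25, 31, 32, 33, 36, 37, 39, 40

Square k = 1,…,20 (k and 41−k give the same square):
1²=1, 2²=4, 3²=9, 4²=16, 5²=25, 6²=36, 7²≡8, 8²≡23, 9²≡40, 10²≡18, 11²≡39, 12²≡21, 13²≡5, 14²≡32, 15²≡20, 16²≡10, 17²≡2, 18²≡37, 19²≡33, 20²≡31 (mod 41).
So the quadratic residues mod 41 are {1, 2, 4, 5, 8, 9, 10, 16, 18, 20, 21, 23, 25, 31, 32, 33, 36, 37, 39, 40}.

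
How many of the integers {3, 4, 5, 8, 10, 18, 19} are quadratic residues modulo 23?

4

(3/23) = +1 → QR.
(4/23) = +1 → QR.
(5/23) = -1 → non-residue.
(8/23) = +1 → QR.
(10/23) = -1 → non-residue.
(18/23) = +1 → QR.
(19/23) = -1 → non-residue.
Total quadratic residues among the 7: 4.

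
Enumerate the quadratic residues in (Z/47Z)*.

1, 2, 3, 4, 6, 7, 8, 9, 12, 14, 16, 17, 18, 21, 24, 25, 27, 28, 32, 34, 36, 37, 42

Square k = 1,…,23 (k and 47−k give the same square):
1²=1, 2²=4, 3²=9, 4²=16, 5²=25, 6²=36, 7²≡2, 8²≡17, 9²≡34, 10²≡6, 11²≡27, 12²≡3, 13²≡28, 14²≡8, 15²≡37, 16²≡21, 17²≡7, 18²≡42, 19²≡32, 20²≡24, 21²≡18, 22²≡14, 23²≡12 (mod 47).
So the quadratic residues mod 47 are {1, 2, 3, 4, 6, 7, 8, 9, 12, 14, 16, 17, 18, 21, 24, 25, 27, 28, 32, 34, 36, 37, 42}.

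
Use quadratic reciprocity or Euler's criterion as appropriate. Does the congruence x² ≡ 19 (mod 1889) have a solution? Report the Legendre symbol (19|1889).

Reciprocity: 19 ≡ 3 and 1889 ≡ 1 (mod 4), so (19/1889) = +(1889/19).
Reduce top mod 19: now compute (8/19).
Pull out 2^3: since 19 ≡ 3 (mod 8), (2/19) = -1, so (2/19)^3 = -1.
Reached (1/19) = 1. Collecting the sign flips along the way, the symbol is -1.

-1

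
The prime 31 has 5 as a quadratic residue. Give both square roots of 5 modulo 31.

Since 31 ≡ 3 (mod 4), a square root of 5 is 5^((31+1)/4) = 5^8 mod 31.
Repeated squaring: 5^2≡25, 5^4≡5, 5^8≡25 (mod 31).
5^8 = 5^(8) ≡ 25 (mod 31).
Check: 25² = 625 ≡ 5 (mod 31). The two roots are 6 and 25.

6, 25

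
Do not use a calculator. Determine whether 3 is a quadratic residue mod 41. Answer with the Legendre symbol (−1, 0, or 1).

Reciprocity: 3 ≡ 3 and 41 ≡ 1 (mod 4), so (3/41) = +(41/3).
Reduce top mod 3: now compute (2/3).
Pull out 2: since 3 ≡ 3 (mod 8), (2/3) = -1.
Reached (1/3) = 1. Collecting the sign flips along the way, the symbol is -1.

-1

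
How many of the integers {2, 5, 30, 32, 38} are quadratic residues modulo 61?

1

(2/61) = -1 → non-residue.
(5/61) = +1 → QR.
(30/61) = -1 → non-residue.
(32/61) = -1 → non-residue.
(38/61) = -1 → non-residue.
Total quadratic residues among the 5: 1.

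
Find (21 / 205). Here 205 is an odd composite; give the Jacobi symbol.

Reciprocity: 21 ≡ 1 and 205 ≡ 1 (mod 4), so (21/205) = +(205/21).
Reduce top mod 21: now compute (16/21).
Pull out 2^4: since 21 ≡ 5 (mod 8), (2/21) = -1, so (2/21)^4 = +1.
Reached (1/21) = 1. Collecting the sign flips along the way, the symbol is +1.

1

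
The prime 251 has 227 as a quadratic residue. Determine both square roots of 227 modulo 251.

27, 224

Since 251 ≡ 3 (mod 4), a square root of 227 is 227^((251+1)/4) = 227^63 mod 251.
Repeated squaring: 227^2≡74, 227^4≡205, 227^8≡108, 227^16≡118, 227^32≡119 (mod 251).
227^63 = 227^(32+16+8+4+2+1) ≡ 27 (mod 251).
Check: 27² = 729 ≡ 227 (mod 251). The two roots are 27 and 224.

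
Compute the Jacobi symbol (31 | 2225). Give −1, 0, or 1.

-1

Reciprocity: 31 ≡ 3 and 2225 ≡ 1 (mod 4), so (31/2225) = +(2225/31).
Reduce top mod 31: now compute (24/31).
Pull out 2^3: since 31 ≡ 7 (mod 8), (2/31) = +1, so (2/31)^3 = +1.
Reciprocity: 3 ≡ 3 and 31 ≡ 3 (mod 4), so (3/31) = −(31/3).
Reduce top mod 3: now compute (1/3).
Reached (1/3) = 1. Collecting the sign flips along the way, the symbol is -1.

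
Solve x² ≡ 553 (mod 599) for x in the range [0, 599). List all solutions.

Since 599 ≡ 3 (mod 4), a square root of 553 is 553^((599+1)/4) = 553^150 mod 599.
Repeated squaring: 553^2≡319, 553^4≡530, 553^8≡568, 553^16≡362, 553^32≡462, 553^64≡200, 553^128≡466 (mod 599).
553^150 = 553^(128+16+4+2) ≡ 390 (mod 599).
Check: 390² = 152100 ≡ 553 (mod 599). The two roots are 209 and 390.

209, 390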